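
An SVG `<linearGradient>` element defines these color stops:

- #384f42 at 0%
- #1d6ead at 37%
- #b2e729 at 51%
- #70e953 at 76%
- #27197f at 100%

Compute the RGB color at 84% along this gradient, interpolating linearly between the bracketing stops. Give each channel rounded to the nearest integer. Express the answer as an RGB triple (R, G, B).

84% lies between the 76% and 100% stops, so the local fraction is t = (84 − 76)/(100 − 76) = 8/24 ≈ 0.3333.
#70e953 → (112, 233, 83); #27197f → (39, 25, 127).
R = 112 + 0.3333 × (39 − 112) = 87.669 → 88
G = 233 + 0.3333 × (25 − 233) = 163.674 → 164
B = 83 + 0.3333 × (127 − 83) = 97.665 → 98

(88, 164, 98)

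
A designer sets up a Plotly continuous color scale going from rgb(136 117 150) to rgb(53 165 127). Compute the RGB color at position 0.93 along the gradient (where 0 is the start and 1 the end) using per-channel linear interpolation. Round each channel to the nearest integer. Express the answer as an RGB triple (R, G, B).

(59, 162, 129)

R = 136 + 0.93 × (53 − 136) = 136 + 0.93 × -83 = 58.81 → 59
G = 117 + 0.93 × (165 − 117) = 117 + 0.93 × 48 = 161.64 → 162
B = 150 + 0.93 × (127 − 150) = 150 + 0.93 × -23 = 128.61 → 129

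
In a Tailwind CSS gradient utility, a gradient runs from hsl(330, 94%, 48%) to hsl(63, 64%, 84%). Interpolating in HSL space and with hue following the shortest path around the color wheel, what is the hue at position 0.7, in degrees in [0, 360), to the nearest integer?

35

Hue: 63 − 330 = -267°, but |-267| > 180 so the shorter arc goes the other way: Δh = -267 + 360 = 93°.
H = 330 + 0.7 × (93) = 395.1 → 395 → 395 mod 360 = 35°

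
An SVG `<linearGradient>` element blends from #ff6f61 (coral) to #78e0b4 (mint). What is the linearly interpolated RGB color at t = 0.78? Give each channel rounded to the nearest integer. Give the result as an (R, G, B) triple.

#ff6f61 → (255, 111, 97); #78e0b4 → (120, 224, 180).
R = 255 + 0.78 × (120 − 255) = 255 + 0.78 × -135 = 149.7 → 150
G = 111 + 0.78 × (224 − 111) = 111 + 0.78 × 113 = 199.14 → 199
B = 97 + 0.78 × (180 − 97) = 97 + 0.78 × 83 = 161.74 → 162
So the blended color is (150, 199, 162), about #96c7a2.

(150, 199, 162)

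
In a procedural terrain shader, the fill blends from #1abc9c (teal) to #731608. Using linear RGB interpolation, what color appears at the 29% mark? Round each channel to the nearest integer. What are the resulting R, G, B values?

#1abc9c → (26, 188, 156); #731608 → (115, 22, 8).
29% corresponds to t = 0.29.
R = 26 + 0.29 × (115 − 26) = 26 + 0.29 × 89 = 51.81 → 52
G = 188 + 0.29 × (22 − 188) = 188 + 0.29 × -166 = 139.86 → 140
B = 156 + 0.29 × (8 − 156) = 156 + 0.29 × -148 = 113.08 → 113

(52, 140, 113)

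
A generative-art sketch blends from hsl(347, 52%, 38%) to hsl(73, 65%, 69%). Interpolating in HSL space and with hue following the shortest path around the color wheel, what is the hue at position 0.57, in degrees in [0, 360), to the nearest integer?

Hue: 73 − 347 = -274°, but |-274| > 180 so the shorter arc goes the other way: Δh = -274 + 360 = 86°.
H = 347 + 0.57 × (86) = 396.02 → 396 → 396 mod 360 = 36°

36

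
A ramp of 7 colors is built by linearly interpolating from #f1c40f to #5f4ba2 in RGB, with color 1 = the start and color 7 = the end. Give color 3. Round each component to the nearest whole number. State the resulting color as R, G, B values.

With 7 swatches and endpoints inclusive, swatch 3 sits at t = (3 − 1)/(7 − 1) = 2/6 ≈ 0.3333.
#f1c40f → (241, 196, 15); #5f4ba2 → (95, 75, 162).
R = 241 + 0.3333 × (95 − 241) = 192.338 → 192
G = 196 + 0.3333 × (75 − 196) = 155.671 → 156
B = 15 + 0.3333 × (162 − 15) = 63.995 → 64

(192, 156, 64)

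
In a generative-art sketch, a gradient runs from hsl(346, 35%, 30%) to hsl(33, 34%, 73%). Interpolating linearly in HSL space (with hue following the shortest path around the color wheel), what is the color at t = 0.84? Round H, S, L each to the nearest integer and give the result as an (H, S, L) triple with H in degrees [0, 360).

Hue: 33 − 346 = -313°, but |-313| > 180 so the shorter arc goes the other way: Δh = -313 + 360 = 47°.
H = 346 + 0.84 × (47) = 385.48 → 385 → 385 mod 360 = 25°
S = 35 + 0.84 × (34 − 35) = 34.16 → 34%
L = 30 + 0.84 × (73 − 30) = 66.12 → 66%

(25, 34, 66)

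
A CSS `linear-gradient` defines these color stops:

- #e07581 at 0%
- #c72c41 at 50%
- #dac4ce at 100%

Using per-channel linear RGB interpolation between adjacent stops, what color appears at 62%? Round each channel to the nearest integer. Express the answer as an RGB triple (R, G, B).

62% lies between the 50% and 100% stops, so the local fraction is t = (62 − 50)/(100 − 50) = 12/50 ≈ 0.24.
#c72c41 → (199, 44, 65); #dac4ce → (218, 196, 206).
R = 199 + 0.24 × (218 − 199) = 203.56 → 204
G = 44 + 0.24 × (196 − 44) = 80.48 → 80
B = 65 + 0.24 × (206 − 65) = 98.84 → 99

(204, 80, 99)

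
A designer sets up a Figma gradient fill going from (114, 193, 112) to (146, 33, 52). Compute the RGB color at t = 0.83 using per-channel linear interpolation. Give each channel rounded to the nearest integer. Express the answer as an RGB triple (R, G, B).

R = 114 + 0.83 × (146 − 114) = 114 + 0.83 × 32 = 140.56 → 141
G = 193 + 0.83 × (33 − 193) = 193 + 0.83 × -160 = 60.2 → 60
B = 112 + 0.83 × (52 − 112) = 112 + 0.83 × -60 = 62.2 → 62

(141, 60, 62)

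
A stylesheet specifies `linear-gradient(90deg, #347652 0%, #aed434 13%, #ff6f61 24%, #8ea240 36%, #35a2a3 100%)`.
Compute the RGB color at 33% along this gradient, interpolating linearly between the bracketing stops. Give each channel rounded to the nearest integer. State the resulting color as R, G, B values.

(170, 149, 72)

33% lies between the 24% and 36% stops, so the local fraction is t = (33 − 24)/(36 − 24) = 9/12 ≈ 0.75.
#ff6f61 → (255, 111, 97); #8ea240 → (142, 162, 64).
R = 255 + 0.75 × (142 − 255) = 170.25 → 170
G = 111 + 0.75 × (162 − 111) = 149.25 → 149
B = 97 + 0.75 × (64 − 97) = 72.25 → 72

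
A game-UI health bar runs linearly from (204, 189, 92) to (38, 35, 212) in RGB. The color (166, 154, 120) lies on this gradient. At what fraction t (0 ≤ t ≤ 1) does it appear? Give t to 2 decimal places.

Invert the lerp on the R channel (largest span, 166): t = (166 − 204) / (38 − 204) = -38/-166 = 0.22892.
Check on G: (154 − 189)/(35 − 189) = 0.2273 ✓

0.23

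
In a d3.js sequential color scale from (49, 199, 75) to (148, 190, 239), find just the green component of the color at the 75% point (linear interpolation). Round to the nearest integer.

192

G = 199 + 0.75 × (190 − 199) = 192.25 → 192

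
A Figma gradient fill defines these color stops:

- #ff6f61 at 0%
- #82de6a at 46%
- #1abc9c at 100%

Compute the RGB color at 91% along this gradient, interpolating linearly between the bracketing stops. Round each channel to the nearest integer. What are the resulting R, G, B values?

91% lies between the 46% and 100% stops, so the local fraction is t = (91 − 46)/(100 − 46) = 45/54 ≈ 0.8333.
#82de6a → (130, 222, 106); #1abc9c → (26, 188, 156).
R = 130 + 0.8333 × (26 − 130) = 43.337 → 43
G = 222 + 0.8333 × (188 − 222) = 193.668 → 194
B = 106 + 0.8333 × (156 − 106) = 147.665 → 148

(43, 194, 148)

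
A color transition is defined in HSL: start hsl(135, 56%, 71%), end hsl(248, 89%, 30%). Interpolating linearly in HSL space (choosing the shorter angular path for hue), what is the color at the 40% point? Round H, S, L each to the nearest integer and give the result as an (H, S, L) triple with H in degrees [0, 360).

Hue arc: Δh = 248 − 135 = 113° (|Δh| ≤ 180, already the shorter path).
H = 135 + 0.4 × (113) = 180.2 → 180°
S = 56 + 0.4 × (89 − 56) = 69.2 → 69%
L = 71 + 0.4 × (30 − 71) = 54.6 → 55%

(180, 69, 55)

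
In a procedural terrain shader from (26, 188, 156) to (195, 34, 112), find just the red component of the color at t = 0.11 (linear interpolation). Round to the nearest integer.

45

R = 26 + 0.11 × (195 − 26) = 44.59 → 45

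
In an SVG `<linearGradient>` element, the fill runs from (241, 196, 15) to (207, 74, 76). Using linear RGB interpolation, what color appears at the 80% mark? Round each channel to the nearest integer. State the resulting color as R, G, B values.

80% corresponds to t = 0.8.
R = 241 + 0.8 × (207 − 241) = 241 + 0.8 × -34 = 213.8 → 214
G = 196 + 0.8 × (74 − 196) = 196 + 0.8 × -122 = 98.4 → 98
B = 15 + 0.8 × (76 − 15) = 15 + 0.8 × 61 = 63.8 → 64

(214, 98, 64)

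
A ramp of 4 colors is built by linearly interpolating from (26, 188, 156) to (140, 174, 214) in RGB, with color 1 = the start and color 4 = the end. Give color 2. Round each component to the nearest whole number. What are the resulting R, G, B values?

With 4 swatches and endpoints inclusive, swatch 2 sits at t = (2 − 1)/(4 − 1) = 1/3 ≈ 0.3333.
R = 26 + 0.3333 × (140 − 26) = 63.996 → 64
G = 188 + 0.3333 × (174 − 188) = 183.334 → 183
B = 156 + 0.3333 × (214 − 156) = 175.331 → 175

(64, 183, 175)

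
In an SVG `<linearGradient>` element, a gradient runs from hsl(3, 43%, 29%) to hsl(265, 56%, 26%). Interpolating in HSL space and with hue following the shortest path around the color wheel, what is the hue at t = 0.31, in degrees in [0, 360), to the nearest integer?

Hue: 265 − 3 = 262°, but |262| > 180 so the shorter arc goes the other way: Δh = 262 − 360 = -98°.
H = 3 + 0.31 × (-98) = -27.38 → -27 → -27 mod 360 = 333°

333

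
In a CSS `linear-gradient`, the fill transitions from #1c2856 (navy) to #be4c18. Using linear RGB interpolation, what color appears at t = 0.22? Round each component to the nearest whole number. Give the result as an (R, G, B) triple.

#1c2856 → (28, 40, 86); #be4c18 → (190, 76, 24).
R = 28 + 0.22 × (190 − 28) = 28 + 0.22 × 162 = 63.64 → 64
G = 40 + 0.22 × (76 − 40) = 40 + 0.22 × 36 = 47.92 → 48
B = 86 + 0.22 × (24 − 86) = 86 + 0.22 × -62 = 72.36 → 72

(64, 48, 72)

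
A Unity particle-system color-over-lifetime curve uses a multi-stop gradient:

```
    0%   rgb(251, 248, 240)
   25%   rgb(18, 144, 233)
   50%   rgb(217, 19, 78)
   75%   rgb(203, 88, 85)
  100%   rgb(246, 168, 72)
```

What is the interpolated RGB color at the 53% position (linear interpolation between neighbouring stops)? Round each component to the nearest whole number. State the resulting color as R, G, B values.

(215, 27, 79)

53% lies between the 50% and 75% stops, so the local fraction is t = (53 − 50)/(75 − 50) = 3/25 ≈ 0.12.
R = 217 + 0.12 × (203 − 217) = 215.32 → 215
G = 19 + 0.12 × (88 − 19) = 27.28 → 27
B = 78 + 0.12 × (85 − 78) = 78.84 → 79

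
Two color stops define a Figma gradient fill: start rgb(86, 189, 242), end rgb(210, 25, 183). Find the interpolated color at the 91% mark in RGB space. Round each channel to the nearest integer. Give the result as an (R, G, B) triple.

(199, 40, 188)

91% corresponds to t = 0.91.
R = 86 + 0.91 × (210 − 86) = 86 + 0.91 × 124 = 198.84 → 199
G = 189 + 0.91 × (25 − 189) = 189 + 0.91 × -164 = 39.76 → 40
B = 242 + 0.91 × (183 − 242) = 242 + 0.91 × -59 = 188.31 → 188
So the blended color is (199, 40, 188), about #c728bc.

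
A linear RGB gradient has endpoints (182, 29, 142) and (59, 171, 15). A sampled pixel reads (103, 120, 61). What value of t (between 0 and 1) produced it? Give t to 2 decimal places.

0.64

Invert the lerp on the G channel (largest span, 142): t = (120 − 29) / (171 − 29) = 91/142 = 0.64085.
Check on R: (103 − 182)/(59 − 182) = 0.6423 ✓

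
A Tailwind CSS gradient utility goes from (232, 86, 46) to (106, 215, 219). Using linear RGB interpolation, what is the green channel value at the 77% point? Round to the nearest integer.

G = 86 + 0.77 × (215 − 86) = 185.33 → 185

185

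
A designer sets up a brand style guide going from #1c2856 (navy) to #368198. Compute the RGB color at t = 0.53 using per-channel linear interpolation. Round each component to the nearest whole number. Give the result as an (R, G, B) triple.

(42, 87, 121)

#1c2856 → (28, 40, 86); #368198 → (54, 129, 152).
R = 28 + 0.53 × (54 − 28) = 28 + 0.53 × 26 = 41.78 → 42
G = 40 + 0.53 × (129 − 40) = 40 + 0.53 × 89 = 87.17 → 87
B = 86 + 0.53 × (152 − 86) = 86 + 0.53 × 66 = 120.98 → 121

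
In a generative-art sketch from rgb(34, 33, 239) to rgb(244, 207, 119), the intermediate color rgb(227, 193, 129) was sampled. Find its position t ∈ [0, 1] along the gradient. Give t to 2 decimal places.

Invert the lerp on the R channel (largest span, 210): t = (227 − 34) / (244 − 34) = 193/210 = 0.91905.
Check on G: (193 − 33)/(207 − 33) = 0.9195 ✓

0.92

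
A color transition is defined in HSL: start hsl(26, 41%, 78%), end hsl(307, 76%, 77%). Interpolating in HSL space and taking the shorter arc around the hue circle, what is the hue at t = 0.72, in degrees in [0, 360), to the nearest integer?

329

Hue: 307 − 26 = 281°, but |281| > 180 so the shorter arc goes the other way: Δh = 281 − 360 = -79°.
H = 26 + 0.72 × (-79) = -30.88 → -31 → -31 mod 360 = 329°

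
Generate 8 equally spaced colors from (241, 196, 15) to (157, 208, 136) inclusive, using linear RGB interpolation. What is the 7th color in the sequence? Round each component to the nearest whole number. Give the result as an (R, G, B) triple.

With 8 swatches and endpoints inclusive, swatch 7 sits at t = (7 − 1)/(8 − 1) = 6/7 ≈ 0.8571.
R = 241 + 0.8571 × (157 − 241) = 169.004 → 169
G = 196 + 0.8571 × (208 − 196) = 206.285 → 206
B = 15 + 0.8571 × (136 − 15) = 118.709 → 119

(169, 206, 119)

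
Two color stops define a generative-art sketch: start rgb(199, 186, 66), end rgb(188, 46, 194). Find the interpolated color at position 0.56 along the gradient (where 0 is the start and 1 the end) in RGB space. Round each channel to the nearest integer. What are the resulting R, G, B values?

R = 199 + 0.56 × (188 − 199) = 199 + 0.56 × -11 = 192.84 → 193
G = 186 + 0.56 × (46 − 186) = 186 + 0.56 × -140 = 107.6 → 108
B = 66 + 0.56 × (194 − 66) = 66 + 0.56 × 128 = 137.68 → 138
So the blended color is (193, 108, 138), about #c16c8a.

(193, 108, 138)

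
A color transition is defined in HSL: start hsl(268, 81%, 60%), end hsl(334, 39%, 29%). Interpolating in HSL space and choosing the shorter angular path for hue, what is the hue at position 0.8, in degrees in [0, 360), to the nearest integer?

321

Hue arc: Δh = 334 − 268 = 66° (|Δh| ≤ 180, already the shorter path).
H = 268 + 0.8 × (66) = 320.8 → 321°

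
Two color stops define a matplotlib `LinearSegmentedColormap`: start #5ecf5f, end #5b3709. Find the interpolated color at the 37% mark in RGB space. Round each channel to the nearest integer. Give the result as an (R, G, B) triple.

#5ecf5f → (94, 207, 95); #5b3709 → (91, 55, 9).
37% corresponds to t = 0.37.
R = 94 + 0.37 × (91 − 94) = 94 + 0.37 × -3 = 92.89 → 93
G = 207 + 0.37 × (55 − 207) = 207 + 0.37 × -152 = 150.76 → 151
B = 95 + 0.37 × (9 − 95) = 95 + 0.37 × -86 = 63.18 → 63

(93, 151, 63)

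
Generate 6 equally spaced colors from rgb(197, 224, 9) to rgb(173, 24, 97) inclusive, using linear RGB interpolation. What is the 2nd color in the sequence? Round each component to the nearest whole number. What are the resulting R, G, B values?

With 6 swatches and endpoints inclusive, swatch 2 sits at t = (2 − 1)/(6 − 1) = 1/5 ≈ 0.2.
R = 197 + 0.2 × (173 − 197) = 192.2 → 192
G = 224 + 0.2 × (24 − 224) = 184 → 184
B = 9 + 0.2 × (97 − 9) = 26.6 → 27

(192, 184, 27)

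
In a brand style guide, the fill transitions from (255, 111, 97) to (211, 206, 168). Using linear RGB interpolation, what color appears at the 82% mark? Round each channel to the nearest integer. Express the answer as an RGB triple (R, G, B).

(219, 189, 155)

82% corresponds to t = 0.82.
R = 255 + 0.82 × (211 − 255) = 255 + 0.82 × -44 = 218.92 → 219
G = 111 + 0.82 × (206 − 111) = 111 + 0.82 × 95 = 188.9 → 189
B = 97 + 0.82 × (168 − 97) = 97 + 0.82 × 71 = 155.22 → 155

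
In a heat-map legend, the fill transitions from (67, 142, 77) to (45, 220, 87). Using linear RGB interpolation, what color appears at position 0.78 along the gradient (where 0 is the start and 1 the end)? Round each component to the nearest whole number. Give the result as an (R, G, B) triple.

R = 67 + 0.78 × (45 − 67) = 67 + 0.78 × -22 = 49.84 → 50
G = 142 + 0.78 × (220 − 142) = 142 + 0.78 × 78 = 202.84 → 203
B = 77 + 0.78 × (87 − 77) = 77 + 0.78 × 10 = 84.8 → 85

(50, 203, 85)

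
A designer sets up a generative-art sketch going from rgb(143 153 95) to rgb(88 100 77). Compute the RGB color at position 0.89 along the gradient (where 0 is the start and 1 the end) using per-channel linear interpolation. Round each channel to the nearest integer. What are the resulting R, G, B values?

R = 143 + 0.89 × (88 − 143) = 143 + 0.89 × -55 = 94.05 → 94
G = 153 + 0.89 × (100 − 153) = 153 + 0.89 × -53 = 105.83 → 106
B = 95 + 0.89 × (77 − 95) = 95 + 0.89 × -18 = 78.98 → 79
So the blended color is (94, 106, 79), about #5e6a4f.

(94, 106, 79)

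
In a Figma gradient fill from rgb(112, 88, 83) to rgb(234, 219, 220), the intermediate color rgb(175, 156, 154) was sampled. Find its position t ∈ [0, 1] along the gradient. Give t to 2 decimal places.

Invert the lerp on the B channel (largest span, 137): t = (154 − 83) / (220 − 83) = 71/137 = 0.51825.
Check on R: (175 − 112)/(234 − 112) = 0.5164 ✓

0.52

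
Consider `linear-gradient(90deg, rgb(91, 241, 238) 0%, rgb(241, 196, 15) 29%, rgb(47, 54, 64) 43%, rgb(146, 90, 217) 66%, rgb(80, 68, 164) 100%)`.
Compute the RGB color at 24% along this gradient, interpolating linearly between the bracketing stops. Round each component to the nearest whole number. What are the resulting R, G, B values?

(215, 204, 53)

24% lies between the 0% and 29% stops, so the local fraction is t = (24 − 0)/(29 − 0) = 24/29 ≈ 0.8276.
R = 91 + 0.8276 × (241 − 91) = 215.14 → 215
G = 241 + 0.8276 × (196 − 241) = 203.758 → 204
B = 238 + 0.8276 × (15 − 238) = 53.445 → 53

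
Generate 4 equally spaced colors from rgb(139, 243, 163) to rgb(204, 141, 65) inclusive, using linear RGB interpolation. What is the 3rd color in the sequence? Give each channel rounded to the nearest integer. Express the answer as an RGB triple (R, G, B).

(182, 175, 98)

With 4 swatches and endpoints inclusive, swatch 3 sits at t = (3 − 1)/(4 − 1) = 2/3 ≈ 0.6667.
R = 139 + 0.6667 × (204 − 139) = 182.335 → 182
G = 243 + 0.6667 × (141 − 243) = 174.997 → 175
B = 163 + 0.6667 × (65 − 163) = 97.663 → 98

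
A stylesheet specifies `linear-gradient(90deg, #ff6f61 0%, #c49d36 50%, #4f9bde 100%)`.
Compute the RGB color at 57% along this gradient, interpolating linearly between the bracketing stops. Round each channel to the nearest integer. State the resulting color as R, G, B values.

(180, 157, 78)

57% lies between the 50% and 100% stops, so the local fraction is t = (57 − 50)/(100 − 50) = 7/50 ≈ 0.14.
#c49d36 → (196, 157, 54); #4f9bde → (79, 155, 222).
R = 196 + 0.14 × (79 − 196) = 179.62 → 180
G = 157 + 0.14 × (155 − 157) = 156.72 → 157
B = 54 + 0.14 × (222 − 54) = 77.52 → 78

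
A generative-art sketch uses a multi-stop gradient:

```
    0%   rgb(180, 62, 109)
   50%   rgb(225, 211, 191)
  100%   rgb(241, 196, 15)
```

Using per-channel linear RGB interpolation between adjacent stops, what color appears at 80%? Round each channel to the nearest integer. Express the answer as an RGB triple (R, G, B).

(235, 202, 85)

80% lies between the 50% and 100% stops, so the local fraction is t = (80 − 50)/(100 − 50) = 30/50 ≈ 0.6.
R = 225 + 0.6 × (241 − 225) = 234.6 → 235
G = 211 + 0.6 × (196 − 211) = 202 → 202
B = 191 + 0.6 × (15 − 191) = 85.4 → 85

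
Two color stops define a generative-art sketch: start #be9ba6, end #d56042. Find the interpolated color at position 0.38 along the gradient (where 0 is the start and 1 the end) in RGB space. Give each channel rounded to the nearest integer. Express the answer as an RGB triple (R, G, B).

(199, 133, 128)

#be9ba6 → (190, 155, 166); #d56042 → (213, 96, 66).
R = 190 + 0.38 × (213 − 190) = 190 + 0.38 × 23 = 198.74 → 199
G = 155 + 0.38 × (96 − 155) = 155 + 0.38 × -59 = 132.58 → 133
B = 166 + 0.38 × (66 − 166) = 166 + 0.38 × -100 = 128 → 128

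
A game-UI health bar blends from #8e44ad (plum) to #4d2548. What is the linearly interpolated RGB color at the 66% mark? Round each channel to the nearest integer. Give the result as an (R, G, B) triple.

(99, 48, 106)

#8e44ad → (142, 68, 173); #4d2548 → (77, 37, 72).
66% corresponds to t = 0.66.
R = 142 + 0.66 × (77 − 142) = 142 + 0.66 × -65 = 99.1 → 99
G = 68 + 0.66 × (37 − 68) = 68 + 0.66 × -31 = 47.54 → 48
B = 173 + 0.66 × (72 − 173) = 173 + 0.66 × -101 = 106.34 → 106
So the blended color is (99, 48, 106), about #63306a.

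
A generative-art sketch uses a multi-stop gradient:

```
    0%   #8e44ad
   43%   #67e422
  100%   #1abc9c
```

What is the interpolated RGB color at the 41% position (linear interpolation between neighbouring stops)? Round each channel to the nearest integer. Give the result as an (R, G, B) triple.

(105, 221, 40)

41% lies between the 0% and 43% stops, so the local fraction is t = (41 − 0)/(43 − 0) = 41/43 ≈ 0.9535.
#8e44ad → (142, 68, 173); #67e422 → (103, 228, 34).
R = 142 + 0.9535 × (103 − 142) = 104.814 → 105
G = 68 + 0.9535 × (228 − 68) = 220.56 → 221
B = 173 + 0.9535 × (34 − 173) = 40.464 → 40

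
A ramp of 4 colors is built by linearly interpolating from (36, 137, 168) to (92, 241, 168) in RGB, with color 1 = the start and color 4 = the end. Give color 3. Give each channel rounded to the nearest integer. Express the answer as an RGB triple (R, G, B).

(73, 206, 168)

With 4 swatches and endpoints inclusive, swatch 3 sits at t = (3 − 1)/(4 − 1) = 2/3 ≈ 0.6667.
R = 36 + 0.6667 × (92 − 36) = 73.335 → 73
G = 137 + 0.6667 × (241 − 137) = 206.337 → 206
B = 168 + 0.6667 × (168 − 168) = 168 → 168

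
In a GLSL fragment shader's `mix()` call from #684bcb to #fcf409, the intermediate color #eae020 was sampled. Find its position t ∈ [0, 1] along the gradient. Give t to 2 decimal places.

Invert the lerp on the B channel (largest span, 194): t = (32 − 203) / (9 − 203) = -171/-194 = 0.88144.
Check on R: (234 − 104)/(252 − 104) = 0.8784 ✓

0.88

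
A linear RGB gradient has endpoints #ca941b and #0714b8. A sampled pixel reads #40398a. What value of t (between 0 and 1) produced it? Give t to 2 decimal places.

Invert the lerp on the R channel (largest span, 195): t = (64 − 202) / (7 − 202) = -138/-195 = 0.70769.
Check on G: (57 − 148)/(20 − 148) = 0.7109 ✓

0.71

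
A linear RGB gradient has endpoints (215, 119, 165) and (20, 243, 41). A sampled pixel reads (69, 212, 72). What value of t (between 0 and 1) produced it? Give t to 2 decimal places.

Invert the lerp on the R channel (largest span, 195): t = (69 − 215) / (20 − 215) = -146/-195 = 0.74872.
Check on G: (212 − 119)/(243 − 119) = 0.75 ✓

0.75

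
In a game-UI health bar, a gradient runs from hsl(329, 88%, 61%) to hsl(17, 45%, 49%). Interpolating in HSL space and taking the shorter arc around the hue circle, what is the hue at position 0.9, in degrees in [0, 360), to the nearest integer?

Hue: 17 − 329 = -312°, but |-312| > 180 so the shorter arc goes the other way: Δh = -312 + 360 = 48°.
H = 329 + 0.9 × (48) = 372.2 → 372 → 372 mod 360 = 12°

12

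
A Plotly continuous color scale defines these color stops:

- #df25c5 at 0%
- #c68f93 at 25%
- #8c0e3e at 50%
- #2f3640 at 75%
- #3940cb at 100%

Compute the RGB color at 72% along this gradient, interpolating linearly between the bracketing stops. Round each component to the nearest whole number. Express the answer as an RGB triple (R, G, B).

(58, 49, 64)

72% lies between the 50% and 75% stops, so the local fraction is t = (72 − 50)/(75 − 50) = 22/25 ≈ 0.88.
#8c0e3e → (140, 14, 62); #2f3640 → (47, 54, 64).
R = 140 + 0.88 × (47 − 140) = 58.16 → 58
G = 14 + 0.88 × (54 − 14) = 49.2 → 49
B = 62 + 0.88 × (64 − 62) = 63.76 → 64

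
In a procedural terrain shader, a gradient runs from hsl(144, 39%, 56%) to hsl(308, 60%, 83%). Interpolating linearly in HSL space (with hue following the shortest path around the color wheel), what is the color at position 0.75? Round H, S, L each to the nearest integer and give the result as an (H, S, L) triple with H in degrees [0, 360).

(267, 55, 76)

Hue arc: Δh = 308 − 144 = 164° (|Δh| ≤ 180, already the shorter path).
H = 144 + 0.75 × (164) = 267 → 267°
S = 39 + 0.75 × (60 − 39) = 54.75 → 55%
L = 56 + 0.75 × (83 − 56) = 76.25 → 76%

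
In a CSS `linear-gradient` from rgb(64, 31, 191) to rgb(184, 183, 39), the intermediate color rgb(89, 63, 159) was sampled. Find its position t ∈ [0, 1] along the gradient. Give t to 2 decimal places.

Invert the lerp on the G channel (largest span, 152): t = (63 − 31) / (183 − 31) = 32/152 = 0.21053.
Check on R: (89 − 64)/(184 − 64) = 0.2083 ✓

0.21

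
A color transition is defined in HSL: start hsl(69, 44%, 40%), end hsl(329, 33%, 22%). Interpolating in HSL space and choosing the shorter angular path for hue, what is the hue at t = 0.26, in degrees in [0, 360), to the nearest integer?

43

Hue: 329 − 69 = 260°, but |260| > 180 so the shorter arc goes the other way: Δh = 260 − 360 = -100°.
H = 69 + 0.26 × (-100) = 43 → 43°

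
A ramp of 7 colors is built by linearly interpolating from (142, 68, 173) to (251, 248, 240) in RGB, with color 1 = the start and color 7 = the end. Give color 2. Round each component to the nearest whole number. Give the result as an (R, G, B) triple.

With 7 swatches and endpoints inclusive, swatch 2 sits at t = (2 − 1)/(7 − 1) = 1/6 ≈ 0.1667.
R = 142 + 0.1667 × (251 − 142) = 160.17 → 160
G = 68 + 0.1667 × (248 − 68) = 98.006 → 98
B = 173 + 0.1667 × (240 − 173) = 184.169 → 184

(160, 98, 184)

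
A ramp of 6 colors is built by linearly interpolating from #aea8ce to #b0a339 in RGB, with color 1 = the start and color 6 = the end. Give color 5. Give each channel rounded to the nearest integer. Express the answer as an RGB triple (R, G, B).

With 6 swatches and endpoints inclusive, swatch 5 sits at t = (5 − 1)/(6 − 1) = 4/5 ≈ 0.8.
#aea8ce → (174, 168, 206); #b0a339 → (176, 163, 57).
R = 174 + 0.8 × (176 − 174) = 175.6 → 176
G = 168 + 0.8 × (163 − 168) = 164 → 164
B = 206 + 0.8 × (57 − 206) = 86.8 → 87

(176, 164, 87)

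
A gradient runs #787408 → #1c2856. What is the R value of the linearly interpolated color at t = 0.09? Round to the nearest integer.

R₁ = 120 (from #787408), R₂ = 28 (from #1c2856).
R = 120 + 0.09 × (28 − 120) = 111.72 → 112

112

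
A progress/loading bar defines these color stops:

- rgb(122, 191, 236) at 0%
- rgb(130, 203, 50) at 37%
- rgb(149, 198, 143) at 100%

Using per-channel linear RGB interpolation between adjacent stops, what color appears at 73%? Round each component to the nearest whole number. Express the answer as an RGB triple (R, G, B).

(141, 200, 103)

73% lies between the 37% and 100% stops, so the local fraction is t = (73 − 37)/(100 − 37) = 36/63 ≈ 0.5714.
R = 130 + 0.5714 × (149 − 130) = 140.857 → 141
G = 203 + 0.5714 × (198 − 203) = 200.143 → 200
B = 50 + 0.5714 × (143 − 50) = 103.14 → 103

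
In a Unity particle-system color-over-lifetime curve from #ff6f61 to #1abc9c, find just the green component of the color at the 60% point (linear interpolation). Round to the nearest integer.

G₁ = 111 (from #ff6f61), G₂ = 188 (from #1abc9c).
G = 111 + 0.6 × (188 − 111) = 157.2 → 157

157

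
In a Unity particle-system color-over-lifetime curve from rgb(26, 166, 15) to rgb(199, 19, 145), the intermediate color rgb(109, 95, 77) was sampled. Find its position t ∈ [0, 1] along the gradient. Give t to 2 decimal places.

0.48

Invert the lerp on the R channel (largest span, 173): t = (109 − 26) / (199 − 26) = 83/173 = 0.47977.
Check on G: (95 − 166)/(19 − 166) = 0.483 ✓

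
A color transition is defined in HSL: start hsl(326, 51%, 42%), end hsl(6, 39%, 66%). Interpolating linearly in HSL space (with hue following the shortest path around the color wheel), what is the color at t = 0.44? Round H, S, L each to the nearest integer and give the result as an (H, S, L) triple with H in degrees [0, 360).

Hue: 6 − 326 = -320°, but |-320| > 180 so the shorter arc goes the other way: Δh = -320 + 360 = 40°.
H = 326 + 0.44 × (40) = 343.6 → 344°
S = 51 + 0.44 × (39 − 51) = 45.72 → 46%
L = 42 + 0.44 × (66 − 42) = 52.56 → 53%

(344, 46, 53)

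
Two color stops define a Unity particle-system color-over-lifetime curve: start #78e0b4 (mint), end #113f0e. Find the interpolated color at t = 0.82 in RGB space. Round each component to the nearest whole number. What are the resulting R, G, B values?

(36, 92, 44)

#78e0b4 → (120, 224, 180); #113f0e → (17, 63, 14).
R = 120 + 0.82 × (17 − 120) = 120 + 0.82 × -103 = 35.54 → 36
G = 224 + 0.82 × (63 − 224) = 224 + 0.82 × -161 = 91.98 → 92
B = 180 + 0.82 × (14 − 180) = 180 + 0.82 × -166 = 43.88 → 44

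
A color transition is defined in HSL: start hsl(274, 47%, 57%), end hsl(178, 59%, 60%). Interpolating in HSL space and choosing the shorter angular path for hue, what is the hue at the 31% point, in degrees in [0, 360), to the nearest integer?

Hue arc: Δh = 178 − 274 = -96° (|Δh| ≤ 180, already the shorter path).
H = 274 + 0.31 × (-96) = 244.24 → 244°

244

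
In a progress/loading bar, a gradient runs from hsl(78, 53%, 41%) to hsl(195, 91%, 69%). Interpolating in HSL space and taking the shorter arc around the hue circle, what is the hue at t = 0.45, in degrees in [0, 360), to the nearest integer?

Hue arc: Δh = 195 − 78 = 117° (|Δh| ≤ 180, already the shorter path).
H = 78 + 0.45 × (117) = 130.65 → 131°

131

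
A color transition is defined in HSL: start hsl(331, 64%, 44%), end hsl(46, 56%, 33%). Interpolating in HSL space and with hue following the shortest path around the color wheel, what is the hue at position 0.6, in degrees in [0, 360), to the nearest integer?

16

Hue: 46 − 331 = -285°, but |-285| > 180 so the shorter arc goes the other way: Δh = -285 + 360 = 75°.
H = 331 + 0.6 × (75) = 376 → 376 → 376 mod 360 = 16°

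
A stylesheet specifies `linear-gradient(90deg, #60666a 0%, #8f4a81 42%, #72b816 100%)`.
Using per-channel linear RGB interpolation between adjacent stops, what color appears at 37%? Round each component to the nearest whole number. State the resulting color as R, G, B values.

37% lies between the 0% and 42% stops, so the local fraction is t = (37 − 0)/(42 − 0) = 37/42 ≈ 0.881.
#60666a → (96, 102, 106); #8f4a81 → (143, 74, 129).
R = 96 + 0.881 × (143 − 96) = 137.407 → 137
G = 102 + 0.881 × (74 − 102) = 77.332 → 77
B = 106 + 0.881 × (129 − 106) = 126.263 → 126

(137, 77, 126)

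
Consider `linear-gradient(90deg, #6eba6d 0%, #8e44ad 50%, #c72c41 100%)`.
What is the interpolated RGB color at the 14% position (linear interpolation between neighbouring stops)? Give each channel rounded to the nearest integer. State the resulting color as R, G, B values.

14% lies between the 0% and 50% stops, so the local fraction is t = (14 − 0)/(50 − 0) = 14/50 ≈ 0.28.
#6eba6d → (110, 186, 109); #8e44ad → (142, 68, 173).
R = 110 + 0.28 × (142 − 110) = 118.96 → 119
G = 186 + 0.28 × (68 − 186) = 152.96 → 153
B = 109 + 0.28 × (173 − 109) = 126.92 → 127

(119, 153, 127)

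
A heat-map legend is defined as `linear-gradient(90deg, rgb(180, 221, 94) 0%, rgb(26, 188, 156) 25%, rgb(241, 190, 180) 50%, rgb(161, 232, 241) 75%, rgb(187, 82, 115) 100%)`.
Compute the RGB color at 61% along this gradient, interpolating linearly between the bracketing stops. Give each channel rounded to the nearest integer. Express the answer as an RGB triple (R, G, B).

(206, 208, 207)

61% lies between the 50% and 75% stops, so the local fraction is t = (61 − 50)/(75 − 50) = 11/25 ≈ 0.44.
R = 241 + 0.44 × (161 − 241) = 205.8 → 206
G = 190 + 0.44 × (232 − 190) = 208.48 → 208
B = 180 + 0.44 × (241 − 180) = 206.84 → 207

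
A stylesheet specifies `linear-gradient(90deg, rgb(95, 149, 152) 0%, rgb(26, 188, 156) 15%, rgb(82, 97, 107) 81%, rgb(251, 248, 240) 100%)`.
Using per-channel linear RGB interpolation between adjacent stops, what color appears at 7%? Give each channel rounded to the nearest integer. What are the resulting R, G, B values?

(63, 167, 154)

7% lies between the 0% and 15% stops, so the local fraction is t = (7 − 0)/(15 − 0) = 7/15 ≈ 0.4667.
R = 95 + 0.4667 × (26 − 95) = 62.798 → 63
G = 149 + 0.4667 × (188 − 149) = 167.201 → 167
B = 152 + 0.4667 × (156 − 152) = 153.867 → 154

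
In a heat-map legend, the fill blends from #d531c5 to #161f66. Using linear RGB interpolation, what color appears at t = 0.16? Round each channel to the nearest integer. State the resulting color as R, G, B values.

#d531c5 → (213, 49, 197); #161f66 → (22, 31, 102).
R = 213 + 0.16 × (22 − 213) = 213 + 0.16 × -191 = 182.44 → 182
G = 49 + 0.16 × (31 − 49) = 49 + 0.16 × -18 = 46.12 → 46
B = 197 + 0.16 × (102 − 197) = 197 + 0.16 × -95 = 181.8 → 182
So the blended color is (182, 46, 182), about #b62eb6.

(182, 46, 182)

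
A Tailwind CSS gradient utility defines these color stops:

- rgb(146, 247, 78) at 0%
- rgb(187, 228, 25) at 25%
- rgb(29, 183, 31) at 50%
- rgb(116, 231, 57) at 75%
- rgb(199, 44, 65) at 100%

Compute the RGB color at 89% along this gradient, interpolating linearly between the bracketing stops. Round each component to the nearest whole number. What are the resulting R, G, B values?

(162, 126, 61)

89% lies between the 75% and 100% stops, so the local fraction is t = (89 − 75)/(100 − 75) = 14/25 ≈ 0.56.
R = 116 + 0.56 × (199 − 116) = 162.48 → 162
G = 231 + 0.56 × (44 − 231) = 126.28 → 126
B = 57 + 0.56 × (65 − 57) = 61.48 → 61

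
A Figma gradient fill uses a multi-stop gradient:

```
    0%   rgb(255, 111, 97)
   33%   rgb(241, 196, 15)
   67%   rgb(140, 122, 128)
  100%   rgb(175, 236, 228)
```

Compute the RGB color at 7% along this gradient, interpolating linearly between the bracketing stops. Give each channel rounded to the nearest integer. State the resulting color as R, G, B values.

(252, 129, 80)

7% lies between the 0% and 33% stops, so the local fraction is t = (7 − 0)/(33 − 0) = 7/33 ≈ 0.2121.
R = 255 + 0.2121 × (241 − 255) = 252.031 → 252
G = 111 + 0.2121 × (196 − 111) = 129.029 → 129
B = 97 + 0.2121 × (15 − 97) = 79.608 → 80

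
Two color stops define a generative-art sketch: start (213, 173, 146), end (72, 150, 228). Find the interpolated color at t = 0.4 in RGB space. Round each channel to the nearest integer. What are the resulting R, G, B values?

R = 213 + 0.4 × (72 − 213) = 213 + 0.4 × -141 = 156.6 → 157
G = 173 + 0.4 × (150 − 173) = 173 + 0.4 × -23 = 163.8 → 164
B = 146 + 0.4 × (228 − 146) = 146 + 0.4 × 82 = 178.8 → 179
So the blended color is (157, 164, 179), about #9da4b3.

(157, 164, 179)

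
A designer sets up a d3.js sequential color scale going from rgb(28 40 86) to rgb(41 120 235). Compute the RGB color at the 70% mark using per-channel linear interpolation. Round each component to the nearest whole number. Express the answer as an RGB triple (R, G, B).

(37, 96, 190)

70% corresponds to t = 0.7.
R = 28 + 0.7 × (41 − 28) = 28 + 0.7 × 13 = 37.1 → 37
G = 40 + 0.7 × (120 − 40) = 40 + 0.7 × 80 = 96 → 96
B = 86 + 0.7 × (235 − 86) = 86 + 0.7 × 149 = 190.3 → 190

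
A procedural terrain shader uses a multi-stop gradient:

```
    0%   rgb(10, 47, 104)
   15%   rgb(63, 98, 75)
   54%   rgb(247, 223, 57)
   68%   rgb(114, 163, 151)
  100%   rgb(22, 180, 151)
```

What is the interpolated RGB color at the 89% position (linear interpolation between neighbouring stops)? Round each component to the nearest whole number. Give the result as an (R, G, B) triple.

(54, 174, 151)

89% lies between the 68% and 100% stops, so the local fraction is t = (89 − 68)/(100 − 68) = 21/32 ≈ 0.6562.
R = 114 + 0.6562 × (22 − 114) = 53.63 → 54
G = 163 + 0.6562 × (180 − 163) = 174.155 → 174
B = 151 + 0.6562 × (151 − 151) = 151 → 151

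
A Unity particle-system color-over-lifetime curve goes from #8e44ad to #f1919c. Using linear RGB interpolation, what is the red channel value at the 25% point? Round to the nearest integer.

R₁ = 142 (from #8e44ad), R₂ = 241 (from #f1919c).
R = 142 + 0.25 × (241 − 142) = 166.75 → 167

167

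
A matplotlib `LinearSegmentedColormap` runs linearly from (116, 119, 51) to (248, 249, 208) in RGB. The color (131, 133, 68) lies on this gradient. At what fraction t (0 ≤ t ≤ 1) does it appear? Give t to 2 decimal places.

0.11

Invert the lerp on the B channel (largest span, 157): t = (68 − 51) / (208 − 51) = 17/157 = 0.10828.
Check on R: (131 − 116)/(248 − 116) = 0.1136 ✓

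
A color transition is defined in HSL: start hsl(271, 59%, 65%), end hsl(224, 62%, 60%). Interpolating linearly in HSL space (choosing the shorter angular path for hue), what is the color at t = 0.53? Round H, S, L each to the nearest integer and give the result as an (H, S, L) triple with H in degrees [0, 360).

(246, 61, 62)

Hue arc: Δh = 224 − 271 = -47° (|Δh| ≤ 180, already the shorter path).
H = 271 + 0.53 × (-47) = 246.09 → 246°
S = 59 + 0.53 × (62 − 59) = 60.59 → 61%
L = 65 + 0.53 × (60 − 65) = 62.35 → 62%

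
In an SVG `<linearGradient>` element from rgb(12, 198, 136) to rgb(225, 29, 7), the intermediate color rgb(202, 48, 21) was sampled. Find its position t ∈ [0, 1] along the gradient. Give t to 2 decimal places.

Invert the lerp on the R channel (largest span, 213): t = (202 − 12) / (225 − 12) = 190/213 = 0.89202.
Check on G: (48 − 198)/(29 − 198) = 0.8876 ✓

0.89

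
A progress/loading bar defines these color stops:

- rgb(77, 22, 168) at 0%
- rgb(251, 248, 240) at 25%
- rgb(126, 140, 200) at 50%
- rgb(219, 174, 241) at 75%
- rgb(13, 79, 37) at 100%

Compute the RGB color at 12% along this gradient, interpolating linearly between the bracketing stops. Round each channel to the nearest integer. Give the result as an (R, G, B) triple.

(161, 130, 203)

12% lies between the 0% and 25% stops, so the local fraction is t = (12 − 0)/(25 − 0) = 12/25 ≈ 0.48.
R = 77 + 0.48 × (251 − 77) = 160.52 → 161
G = 22 + 0.48 × (248 − 22) = 130.48 → 130
B = 168 + 0.48 × (240 − 168) = 202.56 → 203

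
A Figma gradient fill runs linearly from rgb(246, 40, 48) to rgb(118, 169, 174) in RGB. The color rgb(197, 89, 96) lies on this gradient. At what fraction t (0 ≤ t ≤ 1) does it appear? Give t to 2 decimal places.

0.38

Invert the lerp on the G channel (largest span, 129): t = (89 − 40) / (169 − 40) = 49/129 = 0.37984.
Check on R: (197 − 246)/(118 − 246) = 0.3828 ✓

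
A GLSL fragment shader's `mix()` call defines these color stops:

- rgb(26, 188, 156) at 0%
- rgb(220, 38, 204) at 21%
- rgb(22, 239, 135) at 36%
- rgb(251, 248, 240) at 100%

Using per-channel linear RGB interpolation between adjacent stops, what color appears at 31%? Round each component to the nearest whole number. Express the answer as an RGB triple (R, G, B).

31% lies between the 21% and 36% stops, so the local fraction is t = (31 − 21)/(36 − 21) = 10/15 ≈ 0.6667.
R = 220 + 0.6667 × (22 − 220) = 87.993 → 88
G = 38 + 0.6667 × (239 − 38) = 172.007 → 172
B = 204 + 0.6667 × (135 − 204) = 157.998 → 158

(88, 172, 158)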